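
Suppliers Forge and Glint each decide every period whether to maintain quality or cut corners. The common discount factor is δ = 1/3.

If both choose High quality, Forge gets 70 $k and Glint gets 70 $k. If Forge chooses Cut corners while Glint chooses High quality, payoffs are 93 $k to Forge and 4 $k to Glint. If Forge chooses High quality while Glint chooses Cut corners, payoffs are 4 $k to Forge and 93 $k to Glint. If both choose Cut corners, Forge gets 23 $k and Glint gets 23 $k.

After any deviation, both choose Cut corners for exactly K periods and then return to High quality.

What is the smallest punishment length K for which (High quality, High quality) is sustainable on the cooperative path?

No profitable deviation requires (70−23)(δ+…+δ^K) ≥ 93−70, i.e. δ+…+δ^K ≥ 23/47 ≈ 0.4894.
With δ = 1/3, the partial sums are K=1: 0.3333, K=2: 0.4444, K=3: 0.4815, K=4: 0.4938.
K = 4 is the first length at which the sum reaches 0.4894.

4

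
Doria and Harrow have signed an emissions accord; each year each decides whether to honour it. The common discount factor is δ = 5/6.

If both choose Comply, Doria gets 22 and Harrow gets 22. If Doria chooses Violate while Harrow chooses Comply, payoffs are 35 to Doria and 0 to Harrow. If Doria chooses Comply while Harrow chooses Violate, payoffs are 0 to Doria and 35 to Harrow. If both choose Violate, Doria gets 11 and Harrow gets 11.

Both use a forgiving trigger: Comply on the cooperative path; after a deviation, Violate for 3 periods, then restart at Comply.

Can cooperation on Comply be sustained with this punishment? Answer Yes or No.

Comparing payoff streams over the 4 periods until play realigns: cooperate → 22(1+δ+…+δ^3); deviate → 35 + 11(δ+…+δ^3).
Cooperation is sustained iff (22−11)(δ+…+δ^3) ≥ 35−22.
δ+…+δ^3 = 5/6·(1−(5/6)^3)/(1−5/6) = 2.1065, and (35−22)/(22−11) = 1.1818.
2.1065 ≥ 1.1818, so cooperation is sustainable.

Yes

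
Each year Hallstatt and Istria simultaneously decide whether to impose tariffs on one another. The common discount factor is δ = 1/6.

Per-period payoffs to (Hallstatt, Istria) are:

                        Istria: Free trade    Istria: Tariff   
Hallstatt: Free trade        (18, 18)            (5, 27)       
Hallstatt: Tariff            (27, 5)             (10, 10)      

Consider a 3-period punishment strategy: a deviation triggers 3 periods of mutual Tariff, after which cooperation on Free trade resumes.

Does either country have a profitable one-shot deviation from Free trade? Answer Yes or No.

A one-shot deviation gives 27 now, then 10 for 3 periods, then back to 18.
Gain from deviating: (27−18) today; loss: (18−10) in each of the next 3 periods.
No-deviation condition: (18−10)(δ+…+δ^3) ≥ 27−18, i.e. δ+…+δ^3 ≥ 9/8.
At δ = 1/6: δ+…+δ^3 = 0.1991 < 1.1250.
So cooperation is not sustainable.

Yes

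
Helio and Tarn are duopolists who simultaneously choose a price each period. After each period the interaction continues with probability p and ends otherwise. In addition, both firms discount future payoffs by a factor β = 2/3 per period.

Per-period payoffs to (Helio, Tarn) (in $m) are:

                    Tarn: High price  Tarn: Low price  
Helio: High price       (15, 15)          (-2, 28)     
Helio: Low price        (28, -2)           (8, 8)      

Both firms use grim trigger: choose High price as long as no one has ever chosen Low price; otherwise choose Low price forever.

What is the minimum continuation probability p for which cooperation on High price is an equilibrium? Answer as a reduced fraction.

With continuation probability p and discount β, the effective per-period discount factor is βp.
Grim-trigger IC: βp ≥ (28−15)/(28−8) = 13/20.
So p ≥ (13/20)/(2/3) = 39/40.

39/40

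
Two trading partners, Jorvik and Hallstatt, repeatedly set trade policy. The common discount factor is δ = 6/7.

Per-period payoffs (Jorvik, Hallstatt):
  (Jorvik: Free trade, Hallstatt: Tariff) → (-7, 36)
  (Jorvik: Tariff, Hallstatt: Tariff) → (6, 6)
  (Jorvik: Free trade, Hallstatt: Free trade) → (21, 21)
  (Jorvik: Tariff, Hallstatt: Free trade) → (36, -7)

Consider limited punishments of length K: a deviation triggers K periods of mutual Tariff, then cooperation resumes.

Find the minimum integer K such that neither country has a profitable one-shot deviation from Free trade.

IC: δ(1−δ^K)/(1−δ) ≥ (36−21)/(21−6) = 1.
With δ = 6/7: need 1 − δ^K ≥ 1·(1−6/7)/(6/7), i.e. δ^K ≤ 0.8333.
Since (6/7)^1 = 0.8571 and (6/7)^2 = 0.7347, the smallest such K is 2.

2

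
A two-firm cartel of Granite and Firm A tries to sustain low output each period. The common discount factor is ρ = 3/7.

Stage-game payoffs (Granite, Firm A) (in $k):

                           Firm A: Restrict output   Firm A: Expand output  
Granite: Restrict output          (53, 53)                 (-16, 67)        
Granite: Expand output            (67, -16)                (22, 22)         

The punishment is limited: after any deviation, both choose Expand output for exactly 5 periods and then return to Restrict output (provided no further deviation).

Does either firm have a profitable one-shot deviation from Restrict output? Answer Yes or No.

No

Comparing payoff streams over the 6 periods until play realigns: cooperate → 53(1+ρ+…+ρ^5); deviate → 67 + 22(ρ+…+ρ^5).
Cooperation is sustained iff (53−22)(ρ+…+ρ^5) ≥ 67−53.
ρ+…+ρ^5 = 3/7·(1−(3/7)^5)/(1−3/7) = 0.7392, and (67−53)/(53−22) = 0.4516.
0.7392 ≥ 0.4516, so cooperation is sustainable.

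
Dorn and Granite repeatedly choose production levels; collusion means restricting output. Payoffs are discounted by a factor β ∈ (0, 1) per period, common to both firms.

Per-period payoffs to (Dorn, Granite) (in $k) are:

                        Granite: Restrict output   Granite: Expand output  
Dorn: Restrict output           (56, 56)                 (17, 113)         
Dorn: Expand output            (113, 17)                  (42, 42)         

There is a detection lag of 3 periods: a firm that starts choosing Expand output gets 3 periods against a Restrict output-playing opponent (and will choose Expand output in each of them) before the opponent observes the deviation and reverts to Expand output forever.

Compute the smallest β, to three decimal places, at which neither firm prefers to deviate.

0.929

A deviator earns 113 for 3 periods, then 42 forever; cooperating earns 56 forever. Multiplying the IC by (1−β):
56 ≥ 113(1−β^3) + 42β^3, so 71·β^3 ≥ 57 and β^3 ≥ 57/71.
β ≥ (57/71)^(1/3) ≈ 0.929.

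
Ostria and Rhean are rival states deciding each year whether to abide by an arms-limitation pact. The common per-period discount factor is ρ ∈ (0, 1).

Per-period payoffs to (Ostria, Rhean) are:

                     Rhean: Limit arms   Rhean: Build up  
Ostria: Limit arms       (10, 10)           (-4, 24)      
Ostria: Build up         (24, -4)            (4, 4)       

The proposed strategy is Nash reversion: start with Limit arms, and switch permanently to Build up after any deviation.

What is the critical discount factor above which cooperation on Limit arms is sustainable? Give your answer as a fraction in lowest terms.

7/10

One-period gain from deviating is 24 − 10 = 14. The loss is 10 − 4 = 6 in every subsequent period, with present value 6·ρ/(1−ρ).
Deviation is unprofitable when 6·ρ/(1−ρ) ≥ 14, i.e. ρ/(1−ρ) ≥ 7/3.
Equivalently ρ ≥ 14/(14+6) = 7/10.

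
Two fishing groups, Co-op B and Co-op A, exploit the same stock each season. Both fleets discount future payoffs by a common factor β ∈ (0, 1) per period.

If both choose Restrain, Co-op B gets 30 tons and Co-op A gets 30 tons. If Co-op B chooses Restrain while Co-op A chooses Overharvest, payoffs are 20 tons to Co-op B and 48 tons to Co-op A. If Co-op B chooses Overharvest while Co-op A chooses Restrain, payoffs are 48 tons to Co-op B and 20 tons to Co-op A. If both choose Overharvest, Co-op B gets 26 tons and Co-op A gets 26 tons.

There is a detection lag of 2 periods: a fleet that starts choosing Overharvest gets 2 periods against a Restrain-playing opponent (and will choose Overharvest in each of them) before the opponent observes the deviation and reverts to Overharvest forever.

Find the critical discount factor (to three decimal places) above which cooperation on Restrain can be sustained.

Deviating for the 2 undetected periods gains 48−30 = 18 per period over cooperation, then loses 30−26 = 4 per period forever once punishment starts.
Gain: 18(1 + β + … + β^1); loss: 4·β^2/(1−β).
No profitable deviation ⇔ 18(1−β^2) ≤ 4·β^2, i.e. β^2 ≥ 18/(18+4) = 9/11.
Hence β ≥ (9/11)^(1/2) ≈ 0.905.

0.905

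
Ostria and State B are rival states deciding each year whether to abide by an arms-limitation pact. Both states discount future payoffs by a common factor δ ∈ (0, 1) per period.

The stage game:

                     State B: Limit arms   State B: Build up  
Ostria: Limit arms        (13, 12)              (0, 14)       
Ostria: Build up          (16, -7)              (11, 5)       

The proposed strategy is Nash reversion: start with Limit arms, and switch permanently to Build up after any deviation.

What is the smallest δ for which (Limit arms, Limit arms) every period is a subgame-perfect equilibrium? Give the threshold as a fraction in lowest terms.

3/5

Ostria's threshold: (16−13)/(16−11) = 3/5.
State B's threshold: (14−12)/(14−5) = 2/9.
3/5 > 2/9, so Ostria binds and δ* = 3/5.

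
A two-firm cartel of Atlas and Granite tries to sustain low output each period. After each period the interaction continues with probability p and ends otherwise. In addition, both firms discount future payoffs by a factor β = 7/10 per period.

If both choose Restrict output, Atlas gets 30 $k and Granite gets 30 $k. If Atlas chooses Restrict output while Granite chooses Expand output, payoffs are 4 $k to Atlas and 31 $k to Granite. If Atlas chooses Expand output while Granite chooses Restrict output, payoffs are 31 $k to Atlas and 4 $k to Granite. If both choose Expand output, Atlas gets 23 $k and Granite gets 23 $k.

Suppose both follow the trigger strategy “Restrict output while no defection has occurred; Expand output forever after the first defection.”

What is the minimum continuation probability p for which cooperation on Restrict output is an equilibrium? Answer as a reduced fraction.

5/28

Expected continuation weight on next period's payoff is β·p = 7/10·p, which plays the role of the discount factor.
Cooperation requires 7/10·p ≥ (31−30)/(31−23) = 1/8, hence p ≥ 5/28.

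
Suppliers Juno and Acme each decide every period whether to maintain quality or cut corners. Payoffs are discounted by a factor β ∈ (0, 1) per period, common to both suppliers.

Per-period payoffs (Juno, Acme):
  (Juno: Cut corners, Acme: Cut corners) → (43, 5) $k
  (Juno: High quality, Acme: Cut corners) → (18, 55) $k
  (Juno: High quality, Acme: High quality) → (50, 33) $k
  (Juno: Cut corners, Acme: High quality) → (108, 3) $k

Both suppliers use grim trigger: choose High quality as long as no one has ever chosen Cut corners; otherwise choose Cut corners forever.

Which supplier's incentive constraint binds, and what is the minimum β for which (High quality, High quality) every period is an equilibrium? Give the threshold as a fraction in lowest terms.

For Juno: deviation gain 108−50 = 58, per-period punishment loss 50−43 = 7. IC gives β ≥ 58/65.
For Acme: gain 22, loss 28 per period, so β ≥ 22/50 = 11/25.
The tighter constraint is Juno's, so cooperation needs β ≥ 58/65.

Juno; β ≥ 58/65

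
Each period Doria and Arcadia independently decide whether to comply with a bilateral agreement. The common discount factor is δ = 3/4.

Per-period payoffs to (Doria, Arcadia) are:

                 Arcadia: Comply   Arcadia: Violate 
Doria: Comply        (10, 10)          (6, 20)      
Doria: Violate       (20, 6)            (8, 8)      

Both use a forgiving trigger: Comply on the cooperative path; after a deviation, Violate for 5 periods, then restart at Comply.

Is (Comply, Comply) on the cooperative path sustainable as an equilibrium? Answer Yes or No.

IC: δ+…+δ^5 ≥ (20−10)/(10−8) = 5.
At δ = 3/4: partial sum = 2.2881 < 5.0000. Cooperation not sustainable.

No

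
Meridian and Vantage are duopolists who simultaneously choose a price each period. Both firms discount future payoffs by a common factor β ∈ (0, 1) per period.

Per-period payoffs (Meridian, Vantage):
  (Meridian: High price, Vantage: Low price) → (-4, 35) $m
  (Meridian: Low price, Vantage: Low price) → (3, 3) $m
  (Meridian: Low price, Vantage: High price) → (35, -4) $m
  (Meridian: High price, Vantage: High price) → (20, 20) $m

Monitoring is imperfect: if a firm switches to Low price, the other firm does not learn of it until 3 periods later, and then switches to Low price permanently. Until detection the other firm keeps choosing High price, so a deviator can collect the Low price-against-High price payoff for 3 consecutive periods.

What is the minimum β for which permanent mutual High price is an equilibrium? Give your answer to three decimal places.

0.777

Deviating for the 3 undetected periods gains 35−20 = 15 per period over cooperation, then loses 20−3 = 17 per period forever once punishment starts.
Gain: 15(1 + β + … + β^2); loss: 17·β^3/(1−β).
No profitable deviation ⇔ 15(1−β^3) ≤ 17·β^3, i.e. β^3 ≥ 15/(15+17) = 15/32.
Hence β ≥ (15/32)^(1/3) ≈ 0.777.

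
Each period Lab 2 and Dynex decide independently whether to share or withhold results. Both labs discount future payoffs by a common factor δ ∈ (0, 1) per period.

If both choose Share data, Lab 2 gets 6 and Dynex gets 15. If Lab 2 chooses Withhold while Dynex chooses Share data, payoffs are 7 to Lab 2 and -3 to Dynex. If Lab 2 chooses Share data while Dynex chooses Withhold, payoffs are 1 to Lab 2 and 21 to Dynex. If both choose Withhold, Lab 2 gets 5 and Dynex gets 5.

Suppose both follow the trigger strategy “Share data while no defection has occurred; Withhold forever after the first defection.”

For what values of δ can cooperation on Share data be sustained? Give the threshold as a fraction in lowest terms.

For Lab 2: deviation gain 7−6 = 1, per-period punishment loss 6−5 = 1. IC gives δ ≥ 1/2.
For Dynex: gain 6, loss 10 per period, so δ ≥ 6/16 = 3/8.
The tighter constraint is Lab 2's, so cooperation needs δ ≥ 1/2.

1/2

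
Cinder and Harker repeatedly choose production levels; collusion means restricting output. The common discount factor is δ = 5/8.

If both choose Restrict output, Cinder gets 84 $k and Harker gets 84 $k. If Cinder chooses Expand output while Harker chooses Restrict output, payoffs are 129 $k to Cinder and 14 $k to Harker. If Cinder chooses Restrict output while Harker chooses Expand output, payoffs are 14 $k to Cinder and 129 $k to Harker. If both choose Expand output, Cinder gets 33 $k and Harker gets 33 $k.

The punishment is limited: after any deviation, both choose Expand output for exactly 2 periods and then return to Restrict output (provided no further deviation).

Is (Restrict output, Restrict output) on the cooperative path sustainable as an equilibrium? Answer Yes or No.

IC: δ+…+δ^2 ≥ (129−84)/(84−33) = 15/17.
At δ = 5/8: partial sum = 1.0156 ≥ 0.8824. Cooperation sustainable.

Yes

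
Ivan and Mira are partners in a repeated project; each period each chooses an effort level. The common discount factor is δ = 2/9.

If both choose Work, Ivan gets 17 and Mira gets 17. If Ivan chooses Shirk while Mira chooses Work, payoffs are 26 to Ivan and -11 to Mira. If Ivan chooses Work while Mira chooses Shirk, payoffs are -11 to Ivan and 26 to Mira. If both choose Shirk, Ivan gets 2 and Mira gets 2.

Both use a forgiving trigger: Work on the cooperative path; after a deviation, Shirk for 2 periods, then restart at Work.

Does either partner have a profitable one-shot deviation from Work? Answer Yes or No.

Comparing payoff streams over the 3 periods until play realigns: cooperate → 17(1+δ+…+δ^2); deviate → 26 + 2(δ+…+δ^2).
Cooperation is sustained iff (17−2)(δ+…+δ^2) ≥ 26−17.
δ+…+δ^2 = 2/9·(1−(2/9)^2)/(1−2/9) = 0.2716, and (26−17)/(17−2) = 0.6000.
0.2716 < 0.6000, so cooperation is not sustainable.

Yes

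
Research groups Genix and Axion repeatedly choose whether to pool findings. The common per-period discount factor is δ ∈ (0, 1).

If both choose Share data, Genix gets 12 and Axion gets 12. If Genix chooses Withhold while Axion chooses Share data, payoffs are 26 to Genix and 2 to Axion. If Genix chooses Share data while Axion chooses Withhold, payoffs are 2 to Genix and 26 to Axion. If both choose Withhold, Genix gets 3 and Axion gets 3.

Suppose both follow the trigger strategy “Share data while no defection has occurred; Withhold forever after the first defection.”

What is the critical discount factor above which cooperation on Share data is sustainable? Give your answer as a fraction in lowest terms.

One-period gain from deviating is 26 − 12 = 14. The loss is 12 − 3 = 9 in every subsequent period, with present value 9·δ/(1−δ).
Deviation is unprofitable when 9·δ/(1−δ) ≥ 14, i.e. δ/(1−δ) ≥ 14/9.
Equivalently δ ≥ 14/(14+9) = 14/23.

14/23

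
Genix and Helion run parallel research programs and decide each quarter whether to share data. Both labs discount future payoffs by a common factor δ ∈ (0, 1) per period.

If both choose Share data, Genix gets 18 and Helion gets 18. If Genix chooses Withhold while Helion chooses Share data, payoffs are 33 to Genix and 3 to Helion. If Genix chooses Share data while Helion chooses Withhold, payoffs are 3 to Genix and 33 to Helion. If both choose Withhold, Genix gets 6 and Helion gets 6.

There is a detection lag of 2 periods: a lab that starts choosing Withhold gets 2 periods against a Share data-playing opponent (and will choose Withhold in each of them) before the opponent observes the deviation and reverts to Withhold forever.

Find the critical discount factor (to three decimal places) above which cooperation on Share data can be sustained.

0.745

A deviator earns 33 for 2 periods, then 6 forever; cooperating earns 18 forever. Multiplying the IC by (1−δ):
18 ≥ 33(1−δ^2) + 6δ^2, so 27·δ^2 ≥ 15 and δ^2 ≥ 5/9.
δ ≥ (5/9)^(1/2) ≈ 0.745.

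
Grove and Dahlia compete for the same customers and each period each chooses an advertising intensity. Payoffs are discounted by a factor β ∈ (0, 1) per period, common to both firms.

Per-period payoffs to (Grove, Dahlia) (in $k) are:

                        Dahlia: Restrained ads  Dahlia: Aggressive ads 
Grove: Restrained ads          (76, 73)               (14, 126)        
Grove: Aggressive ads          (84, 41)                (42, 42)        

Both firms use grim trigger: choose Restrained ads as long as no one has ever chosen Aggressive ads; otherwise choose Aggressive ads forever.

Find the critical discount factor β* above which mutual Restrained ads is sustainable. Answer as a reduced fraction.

53/84

Grove's threshold: (84−76)/(84−42) = 4/21.
Dahlia's threshold: (126−73)/(126−42) = 53/84.
4/21 < 53/84, so Dahlia binds and β* = 53/84.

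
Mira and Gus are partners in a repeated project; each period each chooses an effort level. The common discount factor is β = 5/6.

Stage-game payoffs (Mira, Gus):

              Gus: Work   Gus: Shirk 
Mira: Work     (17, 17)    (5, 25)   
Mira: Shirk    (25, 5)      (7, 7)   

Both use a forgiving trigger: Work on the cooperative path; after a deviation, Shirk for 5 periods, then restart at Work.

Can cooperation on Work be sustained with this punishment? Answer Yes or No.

IC: β+…+β^5 ≥ (25−17)/(17−7) = 4/5.
At β = 5/6: partial sum = 2.9906 ≥ 0.8000. Cooperation sustainable.

Yes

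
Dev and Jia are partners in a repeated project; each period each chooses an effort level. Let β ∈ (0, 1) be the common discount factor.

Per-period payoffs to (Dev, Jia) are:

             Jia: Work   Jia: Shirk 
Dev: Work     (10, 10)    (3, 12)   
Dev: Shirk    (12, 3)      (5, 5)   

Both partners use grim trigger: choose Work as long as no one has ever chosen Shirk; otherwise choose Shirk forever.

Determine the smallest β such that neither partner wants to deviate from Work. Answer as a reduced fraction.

One-period gain from deviating is 12 − 10 = 2. The loss is 10 − 5 = 5 in every subsequent period, with present value 5·β/(1−β).
Deviation is unprofitable when 5·β/(1−β) ≥ 2, i.e. β/(1−β) ≥ 2/5.
Equivalently β ≥ 2/(2+5) = 2/7.

2/7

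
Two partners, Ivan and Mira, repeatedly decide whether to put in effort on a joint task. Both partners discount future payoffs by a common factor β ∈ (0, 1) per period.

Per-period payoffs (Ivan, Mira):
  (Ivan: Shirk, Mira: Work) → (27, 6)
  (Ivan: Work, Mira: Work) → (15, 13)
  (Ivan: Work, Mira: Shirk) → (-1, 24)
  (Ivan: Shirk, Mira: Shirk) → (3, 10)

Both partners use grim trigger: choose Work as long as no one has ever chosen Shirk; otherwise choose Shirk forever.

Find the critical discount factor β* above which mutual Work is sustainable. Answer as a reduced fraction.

For Ivan: deviation gain 27−15 = 12, per-period punishment loss 15−3 = 12. IC gives β ≥ 12/24 = 1/2.
For Mira: gain 11, loss 3 per period, so β ≥ 11/14.
The tighter constraint is Mira's, so cooperation needs β ≥ 11/14.

11/14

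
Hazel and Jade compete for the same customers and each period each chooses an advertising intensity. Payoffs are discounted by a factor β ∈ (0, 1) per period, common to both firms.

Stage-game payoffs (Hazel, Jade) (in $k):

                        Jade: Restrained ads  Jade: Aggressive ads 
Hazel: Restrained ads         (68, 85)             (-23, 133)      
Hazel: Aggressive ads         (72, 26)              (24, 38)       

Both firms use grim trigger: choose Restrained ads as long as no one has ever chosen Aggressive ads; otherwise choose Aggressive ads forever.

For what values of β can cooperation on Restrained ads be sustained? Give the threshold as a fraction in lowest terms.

Hazel's threshold: (72−68)/(72−24) = 1/12.
Jade's threshold: (133−85)/(133−38) = 48/95.
1/12 < 48/95, so Jade binds and β* = 48/95.

48/95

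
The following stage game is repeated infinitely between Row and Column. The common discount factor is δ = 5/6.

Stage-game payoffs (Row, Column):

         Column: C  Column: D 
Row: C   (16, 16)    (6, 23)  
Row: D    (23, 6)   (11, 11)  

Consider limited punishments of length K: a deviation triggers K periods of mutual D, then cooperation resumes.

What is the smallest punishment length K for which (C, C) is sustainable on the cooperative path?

Need Σ_{k=1}^{K} δ^k ≥ (23−16)/(16−11) = 1.4000 at δ = 5/6.
At K = 1 the sum is 0.8333 < 1.4000; at K = 2 it is 1.5278 ≥ 1.4000.
So the minimum punishment length is K = 2.

2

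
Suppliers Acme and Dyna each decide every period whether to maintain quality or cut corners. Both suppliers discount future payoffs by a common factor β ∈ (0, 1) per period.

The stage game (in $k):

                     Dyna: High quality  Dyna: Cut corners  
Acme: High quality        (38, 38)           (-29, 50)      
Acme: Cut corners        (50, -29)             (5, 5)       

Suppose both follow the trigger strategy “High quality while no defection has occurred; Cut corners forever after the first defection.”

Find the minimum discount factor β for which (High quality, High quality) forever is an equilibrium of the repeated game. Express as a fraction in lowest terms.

One-period gain from deviating is 50 − 38 = 12. The loss is 38 − 5 = 33 in every subsequent period, with present value 33·β/(1−β).
Deviation is unprofitable when 33·β/(1−β) ≥ 12, i.e. β/(1−β) ≥ 4/11.
Equivalently β ≥ 12/(12+33) = 4/15.

4/15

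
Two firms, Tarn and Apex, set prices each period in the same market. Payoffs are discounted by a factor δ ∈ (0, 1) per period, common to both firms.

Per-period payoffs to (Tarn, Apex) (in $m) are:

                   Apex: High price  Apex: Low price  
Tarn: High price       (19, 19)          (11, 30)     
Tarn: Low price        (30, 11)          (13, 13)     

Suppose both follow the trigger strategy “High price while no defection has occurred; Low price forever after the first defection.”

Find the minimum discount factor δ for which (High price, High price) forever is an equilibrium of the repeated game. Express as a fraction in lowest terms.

Under grim trigger the critical discount factor is (T−C)/(T−P) with T = 30, C = 19, P = 13.
δ* = (30−19)/(30−13) = 11/17.

11/17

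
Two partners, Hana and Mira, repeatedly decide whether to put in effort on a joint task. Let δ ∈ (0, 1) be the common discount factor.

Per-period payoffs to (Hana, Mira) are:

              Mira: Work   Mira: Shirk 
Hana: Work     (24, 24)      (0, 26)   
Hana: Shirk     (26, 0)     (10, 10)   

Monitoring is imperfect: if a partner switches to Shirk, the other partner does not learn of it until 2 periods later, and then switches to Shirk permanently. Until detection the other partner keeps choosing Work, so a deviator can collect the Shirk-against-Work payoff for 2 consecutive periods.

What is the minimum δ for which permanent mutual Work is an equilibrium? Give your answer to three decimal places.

The best deviation is to choose Shirk for all 2 undetected periods, earning 26 each, then 10 forever once detected.
Deviation value: 26(1−δ^2)/(1−δ) + 10δ^2/(1−δ); cooperation value: 24/(1−δ).
IC: 24 ≥ 26(1−δ^2) + 10δ^2 = 26 − 16δ^2.
So δ^2 ≥ 2/16 = 1/8, giving δ ≥ (1/8)^(1/2) ≈ 0.354.

0.354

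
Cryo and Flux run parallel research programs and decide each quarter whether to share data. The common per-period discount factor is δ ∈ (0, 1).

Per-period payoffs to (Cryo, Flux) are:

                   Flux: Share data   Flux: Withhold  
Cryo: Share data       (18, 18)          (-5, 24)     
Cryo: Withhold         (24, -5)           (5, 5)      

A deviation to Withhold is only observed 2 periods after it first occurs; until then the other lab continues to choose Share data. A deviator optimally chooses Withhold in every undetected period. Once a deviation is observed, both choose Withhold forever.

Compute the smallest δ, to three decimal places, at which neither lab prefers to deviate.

A deviator earns 24 for 2 periods, then 5 forever; cooperating earns 18 forever. Multiplying the IC by (1−δ):
18 ≥ 24(1−δ^2) + 5δ^2, so 19·δ^2 ≥ 6 and δ^2 ≥ 6/19.
δ ≥ (6/19)^(1/2) ≈ 0.562.

0.562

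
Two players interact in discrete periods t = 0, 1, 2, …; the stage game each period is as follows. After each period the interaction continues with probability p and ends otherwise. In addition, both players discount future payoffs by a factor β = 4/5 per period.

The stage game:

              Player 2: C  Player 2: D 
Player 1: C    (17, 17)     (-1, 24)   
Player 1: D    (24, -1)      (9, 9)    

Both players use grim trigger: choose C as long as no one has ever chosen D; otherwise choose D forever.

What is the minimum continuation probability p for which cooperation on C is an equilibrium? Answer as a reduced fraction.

7/12

Expected continuation weight on next period's payoff is β·p = 4/5·p, which plays the role of the discount factor.
Cooperation requires 4/5·p ≥ (24−17)/(24−9) = 7/15, hence p ≥ 7/12.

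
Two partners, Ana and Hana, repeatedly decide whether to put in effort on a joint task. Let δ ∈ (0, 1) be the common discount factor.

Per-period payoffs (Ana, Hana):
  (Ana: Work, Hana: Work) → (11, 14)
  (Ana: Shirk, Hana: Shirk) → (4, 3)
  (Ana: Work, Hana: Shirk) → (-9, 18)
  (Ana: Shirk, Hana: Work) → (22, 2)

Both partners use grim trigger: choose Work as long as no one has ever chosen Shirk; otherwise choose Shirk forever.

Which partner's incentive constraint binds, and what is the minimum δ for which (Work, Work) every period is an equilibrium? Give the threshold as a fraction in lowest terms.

Ana; δ ≥ 11/18

Ana: cooperation gives 11 each period; deviation gives 22 once then 4 forever.
  11/(1−δ) ≥ 22 + 4δ/(1−δ) ⇒ δ ≥ 11/18.
Hana: cooperation gives 14 each period; deviation gives 18 once then 3 forever.
  δ ≥ 4/15.
Both must hold, so the binding constraint is Ana's: δ ≥ 11/18.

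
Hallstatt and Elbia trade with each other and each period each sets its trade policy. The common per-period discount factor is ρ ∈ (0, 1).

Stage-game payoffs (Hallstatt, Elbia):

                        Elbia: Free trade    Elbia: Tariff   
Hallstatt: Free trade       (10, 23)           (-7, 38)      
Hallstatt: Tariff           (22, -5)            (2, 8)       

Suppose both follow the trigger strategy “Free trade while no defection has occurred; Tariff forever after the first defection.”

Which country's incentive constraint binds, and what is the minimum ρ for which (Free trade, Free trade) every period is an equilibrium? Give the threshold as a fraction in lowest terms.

Hallstatt; ρ ≥ 3/5

Hallstatt's threshold: (22−10)/(22−2) = 3/5.
Elbia's threshold: (38−23)/(38−8) = 1/2.
3/5 > 1/2, so Hallstatt binds and ρ* = 3/5.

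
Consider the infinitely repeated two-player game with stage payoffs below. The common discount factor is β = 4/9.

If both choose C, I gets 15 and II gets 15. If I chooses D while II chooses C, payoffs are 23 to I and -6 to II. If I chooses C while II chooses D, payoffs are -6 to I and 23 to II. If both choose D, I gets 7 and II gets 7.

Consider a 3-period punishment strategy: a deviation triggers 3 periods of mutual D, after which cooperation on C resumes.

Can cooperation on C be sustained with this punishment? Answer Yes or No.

IC: β+…+β^3 ≥ (23−15)/(15−7) = 1.
At β = 4/9: partial sum = 0.7298 < 1.0000. Cooperation not sustainable.

No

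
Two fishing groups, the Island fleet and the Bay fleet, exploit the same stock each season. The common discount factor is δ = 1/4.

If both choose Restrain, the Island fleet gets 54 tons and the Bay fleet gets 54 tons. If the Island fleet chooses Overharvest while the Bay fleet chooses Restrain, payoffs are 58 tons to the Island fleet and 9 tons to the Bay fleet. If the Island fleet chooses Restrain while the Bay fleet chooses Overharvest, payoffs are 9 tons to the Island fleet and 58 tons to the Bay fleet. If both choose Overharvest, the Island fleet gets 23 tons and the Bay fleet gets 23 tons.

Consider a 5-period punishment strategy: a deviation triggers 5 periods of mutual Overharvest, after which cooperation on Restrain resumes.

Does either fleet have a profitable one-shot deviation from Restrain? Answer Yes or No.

Comparing payoff streams over the 6 periods until play realigns: cooperate → 54(1+δ+…+δ^5); deviate → 58 + 23(δ+…+δ^5).
Cooperation is sustained iff (54−23)(δ+…+δ^5) ≥ 58−54.
δ+…+δ^5 = 1/4·(1−(1/4)^5)/(1−1/4) = 0.3330, and (58−54)/(54−23) = 0.1290.
0.3330 ≥ 0.1290, so cooperation is sustainable.

No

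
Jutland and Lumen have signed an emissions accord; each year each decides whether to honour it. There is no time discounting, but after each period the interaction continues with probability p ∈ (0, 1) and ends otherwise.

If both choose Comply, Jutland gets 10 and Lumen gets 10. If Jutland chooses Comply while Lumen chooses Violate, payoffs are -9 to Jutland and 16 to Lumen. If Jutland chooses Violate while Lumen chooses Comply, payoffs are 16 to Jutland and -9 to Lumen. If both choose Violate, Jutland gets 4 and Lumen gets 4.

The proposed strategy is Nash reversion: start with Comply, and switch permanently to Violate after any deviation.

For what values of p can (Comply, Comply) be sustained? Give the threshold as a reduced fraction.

1/2

With no time discounting, the continuation probability p plays the role of the discount factor.
Grim-trigger IC: 10/(1−p) ≥ 16 + 4p/(1−p) ⇒ p ≥ (16−10)/(16−4) = 1/2.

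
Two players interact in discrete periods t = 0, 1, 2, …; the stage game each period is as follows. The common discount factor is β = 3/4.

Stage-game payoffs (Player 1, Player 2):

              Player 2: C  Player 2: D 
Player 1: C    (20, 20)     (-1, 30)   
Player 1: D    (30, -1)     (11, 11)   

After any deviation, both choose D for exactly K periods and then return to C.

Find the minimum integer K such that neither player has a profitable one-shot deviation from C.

IC: β(1−β^K)/(1−β) ≥ (30−20)/(20−11) = 10/9.
With β = 3/4: need 1 − β^K ≥ 10/9·(1−3/4)/(3/4), i.e. β^K ≤ 0.6296.
Since (3/4)^1 = 0.7500 and (3/4)^2 = 0.5625, the smallest such K is 2.

2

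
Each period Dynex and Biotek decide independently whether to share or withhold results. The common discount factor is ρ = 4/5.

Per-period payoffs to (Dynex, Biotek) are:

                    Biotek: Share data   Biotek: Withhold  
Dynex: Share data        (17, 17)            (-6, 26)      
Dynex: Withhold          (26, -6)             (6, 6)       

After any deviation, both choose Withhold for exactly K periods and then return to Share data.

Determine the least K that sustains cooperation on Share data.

2

IC: ρ(1−ρ^K)/(1−ρ) ≥ (26−17)/(17−6) = 9/11.
With ρ = 4/5: need 1 − ρ^K ≥ 9/11·(1−4/5)/(4/5), i.e. ρ^K ≤ 0.7955.
Since (4/5)^1 = 0.8000 and (4/5)^2 = 0.6400, the smallest such K is 2.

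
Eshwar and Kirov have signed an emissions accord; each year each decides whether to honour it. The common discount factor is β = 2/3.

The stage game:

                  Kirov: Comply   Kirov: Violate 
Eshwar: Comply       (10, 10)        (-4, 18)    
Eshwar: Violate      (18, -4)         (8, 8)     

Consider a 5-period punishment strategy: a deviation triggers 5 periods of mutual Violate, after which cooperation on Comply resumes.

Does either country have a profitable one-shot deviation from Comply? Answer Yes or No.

Yes

A one-shot deviation gives 18 now, then 8 for 5 periods, then back to 10.
Gain from deviating: (18−10) today; loss: (10−8) in each of the next 5 periods.
No-deviation condition: (10−8)(β+…+β^5) ≥ 18−10, i.e. β+…+β^5 ≥ 4.
At β = 2/3: β+…+β^5 = 1.7366 < 4.0000.
So cooperation is not sustainable.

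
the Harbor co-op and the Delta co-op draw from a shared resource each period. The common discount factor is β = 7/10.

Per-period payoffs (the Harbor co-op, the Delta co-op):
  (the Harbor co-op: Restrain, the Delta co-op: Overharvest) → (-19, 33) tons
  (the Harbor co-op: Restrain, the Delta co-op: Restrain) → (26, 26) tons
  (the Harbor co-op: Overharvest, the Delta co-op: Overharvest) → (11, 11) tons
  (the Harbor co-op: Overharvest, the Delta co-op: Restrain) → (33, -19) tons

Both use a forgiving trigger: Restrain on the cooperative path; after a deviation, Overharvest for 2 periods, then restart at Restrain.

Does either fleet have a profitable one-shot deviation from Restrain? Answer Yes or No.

No

IC: β+…+β^2 ≥ (33−26)/(26−11) = 7/15.
At β = 7/10: partial sum = 1.1900 ≥ 0.4667. Cooperation sustainable.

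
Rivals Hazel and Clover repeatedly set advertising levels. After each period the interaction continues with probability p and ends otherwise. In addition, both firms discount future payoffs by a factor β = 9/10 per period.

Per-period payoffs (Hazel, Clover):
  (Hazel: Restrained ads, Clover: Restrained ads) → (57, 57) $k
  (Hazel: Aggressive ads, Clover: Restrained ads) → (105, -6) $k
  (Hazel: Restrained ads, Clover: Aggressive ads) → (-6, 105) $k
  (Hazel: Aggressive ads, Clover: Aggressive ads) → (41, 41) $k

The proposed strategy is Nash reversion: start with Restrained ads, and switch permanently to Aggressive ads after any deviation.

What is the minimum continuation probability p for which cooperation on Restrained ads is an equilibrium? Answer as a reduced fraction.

5/6

With continuation probability p and discount β, the effective per-period discount factor is βp.
Grim-trigger IC: βp ≥ (105−57)/(105−41) = 3/4.
So p ≥ (3/4)/(9/10) = 5/6.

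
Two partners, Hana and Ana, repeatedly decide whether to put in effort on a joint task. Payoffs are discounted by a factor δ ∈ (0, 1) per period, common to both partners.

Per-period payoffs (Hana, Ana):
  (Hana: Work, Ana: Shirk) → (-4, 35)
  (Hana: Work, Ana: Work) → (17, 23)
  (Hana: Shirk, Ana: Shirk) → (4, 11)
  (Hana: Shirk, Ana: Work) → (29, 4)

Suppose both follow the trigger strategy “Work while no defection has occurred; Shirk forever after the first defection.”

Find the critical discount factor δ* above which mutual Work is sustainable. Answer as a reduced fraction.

Hana: cooperation gives 17 each period; deviation gives 29 once then 4 forever.
  17/(1−δ) ≥ 29 + 4δ/(1−δ) ⇒ δ ≥ 12/25.
Ana: cooperation gives 23 each period; deviation gives 35 once then 11 forever.
  δ ≥ 12/24 = 1/2.
Both must hold, so the binding constraint is Ana's: δ ≥ 1/2.

1/2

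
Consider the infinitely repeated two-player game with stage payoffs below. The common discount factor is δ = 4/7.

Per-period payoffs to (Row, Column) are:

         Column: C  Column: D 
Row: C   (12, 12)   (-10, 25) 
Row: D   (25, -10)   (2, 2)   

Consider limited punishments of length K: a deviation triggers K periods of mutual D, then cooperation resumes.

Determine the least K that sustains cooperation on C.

No profitable deviation requires (12−2)(δ+…+δ^K) ≥ 25−12, i.e. δ+…+δ^K ≥ 13/10 ≈ 1.3000.
With δ = 4/7, the partial sums are K=1: 0.5714, K=2: 0.8980, …, K=5: 1.2521, K=6: 1.2869, K=7: 1.3068.
K = 7 is the first length at which the sum reaches 1.3000.

7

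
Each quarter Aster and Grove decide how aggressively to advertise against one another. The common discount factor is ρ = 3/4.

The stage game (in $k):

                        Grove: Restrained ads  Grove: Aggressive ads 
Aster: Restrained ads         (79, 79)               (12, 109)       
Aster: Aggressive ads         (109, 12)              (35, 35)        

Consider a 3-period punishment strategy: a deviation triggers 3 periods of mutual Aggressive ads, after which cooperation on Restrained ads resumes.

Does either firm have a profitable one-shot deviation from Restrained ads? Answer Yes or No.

Comparing payoff streams over the 4 periods until play realigns: cooperate → 79(1+ρ+…+ρ^3); deviate → 109 + 35(ρ+…+ρ^3).
Cooperation is sustained iff (79−35)(ρ+…+ρ^3) ≥ 109−79.
ρ+…+ρ^3 = 3/4·(1−(3/4)^3)/(1−3/4) = 1.7344, and (109−79)/(79−35) = 0.6818.
1.7344 ≥ 0.6818, so cooperation is sustainable.

No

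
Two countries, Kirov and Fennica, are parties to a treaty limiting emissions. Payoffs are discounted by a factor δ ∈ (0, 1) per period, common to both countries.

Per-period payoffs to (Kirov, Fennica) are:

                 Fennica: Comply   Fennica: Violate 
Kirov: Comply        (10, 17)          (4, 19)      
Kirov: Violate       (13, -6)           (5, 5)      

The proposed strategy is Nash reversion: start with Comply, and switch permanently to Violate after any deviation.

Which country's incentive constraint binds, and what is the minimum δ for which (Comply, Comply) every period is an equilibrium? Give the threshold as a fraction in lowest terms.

Kirov; δ ≥ 3/8

For Kirov: deviation gain 13−10 = 3, per-period punishment loss 10−5 = 5. IC gives δ ≥ 3/8.
For Fennica: gain 2, loss 12 per period, so δ ≥ 2/14 = 1/7.
The tighter constraint is Kirov's, so cooperation needs δ ≥ 3/8.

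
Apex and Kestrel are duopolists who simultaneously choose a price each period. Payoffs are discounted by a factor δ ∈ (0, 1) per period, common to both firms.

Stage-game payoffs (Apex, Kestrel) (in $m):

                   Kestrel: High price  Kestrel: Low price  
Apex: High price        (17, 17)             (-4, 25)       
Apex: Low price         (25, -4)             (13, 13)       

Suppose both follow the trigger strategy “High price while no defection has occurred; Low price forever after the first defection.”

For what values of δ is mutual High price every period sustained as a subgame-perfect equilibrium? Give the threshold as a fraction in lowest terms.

Under grim trigger the critical discount factor is (T−C)/(T−P) with T = 25, C = 17, P = 13.
δ* = (25−17)/(25−13) = 8/12 = 2/3.

2/3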